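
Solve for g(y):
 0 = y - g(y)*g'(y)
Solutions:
 g(y) = -sqrt(C1 + y^2)
 g(y) = sqrt(C1 + y^2)


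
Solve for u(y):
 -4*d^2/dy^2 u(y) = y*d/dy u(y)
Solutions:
 u(y) = C1 + C2*erf(sqrt(2)*y/4)


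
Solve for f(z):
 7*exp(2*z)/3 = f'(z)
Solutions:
 f(z) = C1 + 7*exp(2*z)/6


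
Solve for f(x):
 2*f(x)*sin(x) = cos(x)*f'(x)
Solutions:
 f(x) = C1/cos(x)^2


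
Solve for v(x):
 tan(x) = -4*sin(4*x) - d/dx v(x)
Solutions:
 v(x) = C1 + log(cos(x)) + cos(4*x)


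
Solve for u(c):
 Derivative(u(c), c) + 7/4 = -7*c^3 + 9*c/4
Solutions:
 u(c) = C1 - 7*c^4/4 + 9*c^2/8 - 7*c/4


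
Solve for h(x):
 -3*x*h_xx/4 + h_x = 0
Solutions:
 h(x) = C1 + C2*x^(7/3)


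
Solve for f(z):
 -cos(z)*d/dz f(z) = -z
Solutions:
 f(z) = C1 + Integral(z/cos(z), z)


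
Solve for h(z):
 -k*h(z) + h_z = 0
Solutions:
 h(z) = C1*exp(k*z)


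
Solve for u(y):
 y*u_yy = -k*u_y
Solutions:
 u(y) = C1 + y^(1 - re(k))*(C2*sin(log(y)*Abs(im(k))) + C3*cos(log(y)*im(k)))


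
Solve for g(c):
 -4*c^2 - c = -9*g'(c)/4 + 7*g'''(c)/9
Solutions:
 g(c) = C1 + C2*exp(-9*sqrt(7)*c/14) + C3*exp(9*sqrt(7)*c/14) + 16*c^3/27 + 2*c^2/9 + 896*c/729


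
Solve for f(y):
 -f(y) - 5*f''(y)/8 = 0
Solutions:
 f(y) = C1*sin(2*sqrt(10)*y/5) + C2*cos(2*sqrt(10)*y/5)


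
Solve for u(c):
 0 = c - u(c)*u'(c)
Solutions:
 u(c) = -sqrt(C1 + c^2)
 u(c) = sqrt(C1 + c^2)


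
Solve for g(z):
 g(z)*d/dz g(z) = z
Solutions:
 g(z) = -sqrt(C1 + z^2)
 g(z) = sqrt(C1 + z^2)


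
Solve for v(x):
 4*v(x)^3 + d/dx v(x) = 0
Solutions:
 v(x) = -sqrt(2)*sqrt(-1/(C1 - 4*x))/2
 v(x) = sqrt(2)*sqrt(-1/(C1 - 4*x))/2


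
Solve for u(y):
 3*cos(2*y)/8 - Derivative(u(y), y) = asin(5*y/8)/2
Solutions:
 u(y) = C1 - y*asin(5*y/8)/2 - sqrt(64 - 25*y^2)/10 + 3*sin(2*y)/16


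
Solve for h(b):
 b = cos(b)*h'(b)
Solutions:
 h(b) = C1 + Integral(b/cos(b), b)


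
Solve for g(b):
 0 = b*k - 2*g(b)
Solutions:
 g(b) = b*k/2


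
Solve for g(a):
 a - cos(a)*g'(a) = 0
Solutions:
 g(a) = C1 + Integral(a/cos(a), a)


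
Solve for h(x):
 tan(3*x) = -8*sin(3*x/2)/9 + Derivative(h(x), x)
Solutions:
 h(x) = C1 - log(cos(3*x))/3 - 16*cos(3*x/2)/27


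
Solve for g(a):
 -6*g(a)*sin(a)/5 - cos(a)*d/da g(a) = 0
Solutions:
 g(a) = C1*cos(a)^(6/5)


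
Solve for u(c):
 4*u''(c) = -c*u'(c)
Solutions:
 u(c) = C1 + C2*erf(sqrt(2)*c/4)


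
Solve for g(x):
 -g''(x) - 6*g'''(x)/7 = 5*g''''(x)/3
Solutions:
 g(x) = C1 + C2*x + (C3*sin(sqrt(654)*x/35) + C4*cos(sqrt(654)*x/35))*exp(-9*x/35)


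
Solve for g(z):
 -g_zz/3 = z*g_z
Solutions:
 g(z) = C1 + C2*erf(sqrt(6)*z/2)


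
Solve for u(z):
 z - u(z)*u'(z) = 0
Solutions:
 u(z) = -sqrt(C1 + z^2)
 u(z) = sqrt(C1 + z^2)


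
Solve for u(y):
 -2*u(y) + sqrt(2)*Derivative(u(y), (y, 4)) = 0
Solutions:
 u(y) = C1*exp(-2^(1/8)*y) + C2*exp(2^(1/8)*y) + C3*sin(2^(1/8)*y) + C4*cos(2^(1/8)*y)


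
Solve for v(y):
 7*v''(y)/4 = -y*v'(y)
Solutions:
 v(y) = C1 + C2*erf(sqrt(14)*y/7)


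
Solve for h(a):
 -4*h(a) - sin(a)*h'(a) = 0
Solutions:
 h(a) = C1*(cos(a)^2 + 2*cos(a) + 1)/(cos(a)^2 - 2*cos(a) + 1)


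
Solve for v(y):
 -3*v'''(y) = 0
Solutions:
 v(y) = C1 + C2*y + C3*y^2


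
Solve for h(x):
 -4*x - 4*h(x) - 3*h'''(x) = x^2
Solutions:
 h(x) = C3*exp(-6^(2/3)*x/3) - x^2/4 - x + (C1*sin(2^(2/3)*3^(1/6)*x/2) + C2*cos(2^(2/3)*3^(1/6)*x/2))*exp(6^(2/3)*x/6)


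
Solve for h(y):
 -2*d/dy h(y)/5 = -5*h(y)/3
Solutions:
 h(y) = C1*exp(25*y/6)


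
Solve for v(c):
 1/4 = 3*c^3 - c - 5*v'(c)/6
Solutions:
 v(c) = C1 + 9*c^4/10 - 3*c^2/5 - 3*c/10


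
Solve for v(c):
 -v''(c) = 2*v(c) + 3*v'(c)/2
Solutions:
 v(c) = (C1*sin(sqrt(23)*c/4) + C2*cos(sqrt(23)*c/4))*exp(-3*c/4)


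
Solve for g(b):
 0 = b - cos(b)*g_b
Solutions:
 g(b) = C1 + Integral(b/cos(b), b)


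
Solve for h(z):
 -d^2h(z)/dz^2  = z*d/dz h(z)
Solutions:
 h(z) = C1 + C2*erf(sqrt(2)*z/2)


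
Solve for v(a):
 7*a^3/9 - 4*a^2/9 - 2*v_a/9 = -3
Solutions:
 v(a) = C1 + 7*a^4/8 - 2*a^3/3 + 27*a/2


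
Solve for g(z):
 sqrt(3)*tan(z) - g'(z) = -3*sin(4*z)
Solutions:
 g(z) = C1 - sqrt(3)*log(cos(z)) - 3*cos(4*z)/4


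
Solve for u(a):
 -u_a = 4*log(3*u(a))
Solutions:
 Integral(1/(log(_y) + log(3)), (_y, u(a)))/4 = C1 - a


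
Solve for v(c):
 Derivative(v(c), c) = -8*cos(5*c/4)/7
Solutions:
 v(c) = C1 - 32*sin(5*c/4)/35


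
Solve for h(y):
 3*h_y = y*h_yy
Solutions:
 h(y) = C1 + C2*y^4


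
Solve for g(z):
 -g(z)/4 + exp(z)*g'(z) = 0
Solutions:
 g(z) = C1*exp(-exp(-z)/4)


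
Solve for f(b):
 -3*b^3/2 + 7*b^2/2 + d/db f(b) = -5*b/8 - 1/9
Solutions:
 f(b) = C1 + 3*b^4/8 - 7*b^3/6 - 5*b^2/16 - b/9


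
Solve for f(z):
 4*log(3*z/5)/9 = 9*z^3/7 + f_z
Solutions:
 f(z) = C1 - 9*z^4/28 + 4*z*log(z)/9 - 4*z*log(5)/9 - 4*z/9 + 4*z*log(3)/9


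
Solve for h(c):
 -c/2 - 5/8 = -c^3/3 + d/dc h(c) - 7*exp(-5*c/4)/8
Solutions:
 h(c) = C1 + c^4/12 - c^2/4 - 5*c/8 - 7*exp(-5*c/4)/10


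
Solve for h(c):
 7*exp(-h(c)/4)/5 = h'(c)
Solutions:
 h(c) = 4*log(C1 + 7*c/20)


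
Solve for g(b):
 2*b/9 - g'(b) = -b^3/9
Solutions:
 g(b) = C1 + b^4/36 + b^2/9


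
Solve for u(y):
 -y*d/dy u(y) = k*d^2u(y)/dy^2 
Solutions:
 u(y) = C1 + C2*sqrt(k)*erf(sqrt(2)*y*sqrt(1/k)/2)


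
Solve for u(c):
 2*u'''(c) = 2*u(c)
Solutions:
 u(c) = C3*exp(c) + (C1*sin(sqrt(3)*c/2) + C2*cos(sqrt(3)*c/2))*exp(-c/2)


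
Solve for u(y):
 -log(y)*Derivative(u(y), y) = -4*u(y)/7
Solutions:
 u(y) = C1*exp(4*li(y)/7)


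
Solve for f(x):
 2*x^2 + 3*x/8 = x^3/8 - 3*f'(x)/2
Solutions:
 f(x) = C1 + x^4/48 - 4*x^3/9 - x^2/8


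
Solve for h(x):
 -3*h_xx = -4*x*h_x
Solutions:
 h(x) = C1 + C2*erfi(sqrt(6)*x/3)


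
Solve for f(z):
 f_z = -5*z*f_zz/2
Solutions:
 f(z) = C1 + C2*z^(3/5)


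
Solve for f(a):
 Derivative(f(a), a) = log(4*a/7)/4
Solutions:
 f(a) = C1 + a*log(a)/4 - a*log(7)/4 - a/4 + a*log(2)/2


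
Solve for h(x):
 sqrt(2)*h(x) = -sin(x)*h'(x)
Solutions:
 h(x) = C1*(cos(x) + 1)^(sqrt(2)/2)/(cos(x) - 1)^(sqrt(2)/2)


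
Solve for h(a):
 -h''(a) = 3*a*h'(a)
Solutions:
 h(a) = C1 + C2*erf(sqrt(6)*a/2)


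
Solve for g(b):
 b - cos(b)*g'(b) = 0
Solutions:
 g(b) = C1 + Integral(b/cos(b), b)


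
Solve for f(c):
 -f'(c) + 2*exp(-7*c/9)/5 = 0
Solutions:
 f(c) = C1 - 18*exp(-7*c/9)/35


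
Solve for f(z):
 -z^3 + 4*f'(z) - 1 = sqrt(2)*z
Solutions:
 f(z) = C1 + z^4/16 + sqrt(2)*z^2/8 + z/4


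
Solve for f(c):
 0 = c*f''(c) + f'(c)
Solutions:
 f(c) = C1 + C2*log(c)


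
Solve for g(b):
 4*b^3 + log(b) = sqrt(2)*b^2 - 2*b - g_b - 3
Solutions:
 g(b) = C1 - b^4 + sqrt(2)*b^3/3 - b^2 - b*log(b) - 2*b


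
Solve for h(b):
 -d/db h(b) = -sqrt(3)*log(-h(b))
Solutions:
 -li(-h(b)) = C1 + sqrt(3)*b


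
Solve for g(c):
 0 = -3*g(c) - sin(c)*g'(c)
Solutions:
 g(c) = C1*(cos(c) + 1)^(3/2)/(cos(c) - 1)^(3/2)


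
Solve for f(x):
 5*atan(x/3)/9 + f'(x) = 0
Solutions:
 f(x) = C1 - 5*x*atan(x/3)/9 + 5*log(x^2 + 9)/6


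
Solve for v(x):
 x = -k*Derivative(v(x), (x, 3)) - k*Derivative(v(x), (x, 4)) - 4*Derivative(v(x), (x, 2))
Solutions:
 v(x) = C1 + C2*x + C3*exp(x*(-1 + sqrt(k*(k - 16))/k)/2) + C4*exp(-x*(1 + sqrt(k*(k - 16))/k)/2) + k*x^2/32 - x^3/24


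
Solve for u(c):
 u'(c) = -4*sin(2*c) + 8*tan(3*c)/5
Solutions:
 u(c) = C1 - 8*log(cos(3*c))/15 + 2*cos(2*c)


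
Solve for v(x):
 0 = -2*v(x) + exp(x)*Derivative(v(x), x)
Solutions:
 v(x) = C1*exp(-2*exp(-x))


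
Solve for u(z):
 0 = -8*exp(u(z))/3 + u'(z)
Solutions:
 u(z) = log(-1/(C1 + 8*z)) + log(3)


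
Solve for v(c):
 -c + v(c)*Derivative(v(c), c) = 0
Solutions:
 v(c) = -sqrt(C1 + c^2)
 v(c) = sqrt(C1 + c^2)


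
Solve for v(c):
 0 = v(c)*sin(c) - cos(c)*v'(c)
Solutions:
 v(c) = C1/cos(c)


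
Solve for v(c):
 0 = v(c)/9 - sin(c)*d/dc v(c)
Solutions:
 v(c) = C1*(cos(c) - 1)^(1/18)/(cos(c) + 1)^(1/18)


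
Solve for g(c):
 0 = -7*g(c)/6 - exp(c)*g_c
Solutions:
 g(c) = C1*exp(7*exp(-c)/6)


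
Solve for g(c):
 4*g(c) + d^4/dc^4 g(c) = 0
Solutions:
 g(c) = (C1*sin(c) + C2*cos(c))*exp(-c) + (C3*sin(c) + C4*cos(c))*exp(c)


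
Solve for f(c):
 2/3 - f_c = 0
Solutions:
 f(c) = C1 + 2*c/3


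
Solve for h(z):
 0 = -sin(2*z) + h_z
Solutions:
 h(z) = C1 - cos(2*z)/2


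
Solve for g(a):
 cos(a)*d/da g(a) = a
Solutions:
 g(a) = C1 + Integral(a/cos(a), a)


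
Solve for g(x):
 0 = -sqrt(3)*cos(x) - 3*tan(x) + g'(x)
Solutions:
 g(x) = C1 - 3*log(cos(x)) + sqrt(3)*sin(x)


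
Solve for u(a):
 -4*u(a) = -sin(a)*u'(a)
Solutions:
 u(a) = C1*(cos(a)^2 - 2*cos(a) + 1)/(cos(a)^2 + 2*cos(a) + 1)


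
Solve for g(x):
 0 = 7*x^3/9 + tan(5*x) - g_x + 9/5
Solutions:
 g(x) = C1 + 7*x^4/36 + 9*x/5 - log(cos(5*x))/5


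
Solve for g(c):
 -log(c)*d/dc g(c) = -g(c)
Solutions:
 g(c) = C1*exp(li(c))


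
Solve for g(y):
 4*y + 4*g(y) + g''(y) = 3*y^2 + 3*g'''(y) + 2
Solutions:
 g(y) = C1*exp(y*(-(36*sqrt(183) + 487)^(1/3) - 1/(36*sqrt(183) + 487)^(1/3) + 2)/18)*sin(sqrt(3)*y*(-(36*sqrt(183) + 487)^(1/3) + (36*sqrt(183) + 487)^(-1/3))/18) + C2*exp(y*(-(36*sqrt(183) + 487)^(1/3) - 1/(36*sqrt(183) + 487)^(1/3) + 2)/18)*cos(sqrt(3)*y*(-(36*sqrt(183) + 487)^(1/3) + (36*sqrt(183) + 487)^(-1/3))/18) + C3*exp(y*((36*sqrt(183) + 487)^(-1/3) + 1 + (36*sqrt(183) + 487)^(1/3))/9) + 3*y^2/4 - y + 1/8


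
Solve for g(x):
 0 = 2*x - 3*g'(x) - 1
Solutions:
 g(x) = C1 + x^2/3 - x/3


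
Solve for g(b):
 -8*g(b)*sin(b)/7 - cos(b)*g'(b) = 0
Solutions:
 g(b) = C1*cos(b)^(8/7)


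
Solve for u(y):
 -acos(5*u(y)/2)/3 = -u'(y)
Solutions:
 Integral(1/acos(5*_y/2), (_y, u(y))) = C1 + y/3


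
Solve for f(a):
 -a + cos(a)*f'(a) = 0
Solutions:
 f(a) = C1 + Integral(a/cos(a), a)


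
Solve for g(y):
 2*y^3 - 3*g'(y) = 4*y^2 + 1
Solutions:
 g(y) = C1 + y^4/6 - 4*y^3/9 - y/3


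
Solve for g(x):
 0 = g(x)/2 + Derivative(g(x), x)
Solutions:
 g(x) = C1*exp(-x/2)


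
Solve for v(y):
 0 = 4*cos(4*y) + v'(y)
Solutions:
 v(y) = C1 - sin(4*y)


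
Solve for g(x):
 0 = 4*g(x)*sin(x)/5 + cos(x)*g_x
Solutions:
 g(x) = C1*cos(x)^(4/5)


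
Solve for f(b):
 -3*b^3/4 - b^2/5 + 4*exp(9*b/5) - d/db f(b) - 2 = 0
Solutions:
 f(b) = C1 - 3*b^4/16 - b^3/15 - 2*b + 20*exp(9*b/5)/9


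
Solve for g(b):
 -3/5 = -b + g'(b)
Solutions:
 g(b) = C1 + b^2/2 - 3*b/5


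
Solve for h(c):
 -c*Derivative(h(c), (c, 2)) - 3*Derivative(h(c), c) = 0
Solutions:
 h(c) = C1 + C2/c^2


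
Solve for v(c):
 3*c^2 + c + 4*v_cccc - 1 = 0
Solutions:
 v(c) = C1 + C2*c + C3*c^2 + C4*c^3 - c^6/480 - c^5/480 + c^4/96


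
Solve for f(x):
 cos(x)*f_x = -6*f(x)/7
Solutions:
 f(x) = C1*(sin(x) - 1)^(3/7)/(sin(x) + 1)^(3/7)


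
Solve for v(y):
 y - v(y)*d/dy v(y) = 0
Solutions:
 v(y) = -sqrt(C1 + y^2)
 v(y) = sqrt(C1 + y^2)


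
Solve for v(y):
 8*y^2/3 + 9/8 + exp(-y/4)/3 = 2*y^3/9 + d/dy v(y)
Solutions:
 v(y) = C1 - y^4/18 + 8*y^3/9 + 9*y/8 - 4*exp(-y/4)/3


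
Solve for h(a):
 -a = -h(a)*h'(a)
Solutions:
 h(a) = -sqrt(C1 + a^2)
 h(a) = sqrt(C1 + a^2)


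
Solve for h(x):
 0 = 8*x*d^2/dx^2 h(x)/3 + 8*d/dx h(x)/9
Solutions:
 h(x) = C1 + C2*x^(2/3)


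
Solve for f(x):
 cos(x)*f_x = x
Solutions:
 f(x) = C1 + Integral(x/cos(x), x)


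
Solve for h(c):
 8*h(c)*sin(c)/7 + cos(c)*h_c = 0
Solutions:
 h(c) = C1*cos(c)^(8/7)


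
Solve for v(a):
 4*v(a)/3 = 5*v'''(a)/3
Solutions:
 v(a) = C3*exp(10^(2/3)*a/5) + (C1*sin(10^(2/3)*sqrt(3)*a/10) + C2*cos(10^(2/3)*sqrt(3)*a/10))*exp(-10^(2/3)*a/10)


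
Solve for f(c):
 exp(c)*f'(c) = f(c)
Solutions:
 f(c) = C1*exp(-exp(-c))


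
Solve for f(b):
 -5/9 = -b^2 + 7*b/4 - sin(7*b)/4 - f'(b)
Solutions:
 f(b) = C1 - b^3/3 + 7*b^2/8 + 5*b/9 + cos(7*b)/28


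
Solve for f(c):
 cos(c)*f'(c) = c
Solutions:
 f(c) = C1 + Integral(c/cos(c), c)


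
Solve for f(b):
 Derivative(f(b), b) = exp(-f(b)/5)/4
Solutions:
 f(b) = 5*log(C1 + b/20)


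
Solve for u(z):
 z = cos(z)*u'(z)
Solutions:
 u(z) = C1 + Integral(z/cos(z), z)


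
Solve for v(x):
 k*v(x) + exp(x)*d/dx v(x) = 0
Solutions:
 v(x) = C1*exp(k*exp(-x))


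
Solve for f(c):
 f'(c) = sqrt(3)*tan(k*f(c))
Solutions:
 f(c) = Piecewise((-asin(exp(C1*k + sqrt(3)*c*k))/k + pi/k, Ne(k, 0)), (nan, True))
 f(c) = Piecewise((asin(exp(C1*k + sqrt(3)*c*k))/k, Ne(k, 0)), (nan, True))


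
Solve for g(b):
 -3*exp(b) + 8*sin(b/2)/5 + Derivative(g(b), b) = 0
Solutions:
 g(b) = C1 + 3*exp(b) + 16*cos(b/2)/5


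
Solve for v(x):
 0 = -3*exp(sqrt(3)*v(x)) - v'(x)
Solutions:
 v(x) = sqrt(3)*(2*log(1/(C1 + 3*x)) - log(3))/6


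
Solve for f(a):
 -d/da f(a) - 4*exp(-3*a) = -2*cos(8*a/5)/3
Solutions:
 f(a) = C1 + 5*sin(8*a/5)/12 + 4*exp(-3*a)/3


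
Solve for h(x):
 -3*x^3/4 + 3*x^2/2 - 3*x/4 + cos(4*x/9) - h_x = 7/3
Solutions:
 h(x) = C1 - 3*x^4/16 + x^3/2 - 3*x^2/8 - 7*x/3 + 9*sin(4*x/9)/4


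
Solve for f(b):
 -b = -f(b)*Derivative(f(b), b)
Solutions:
 f(b) = -sqrt(C1 + b^2)
 f(b) = sqrt(C1 + b^2)


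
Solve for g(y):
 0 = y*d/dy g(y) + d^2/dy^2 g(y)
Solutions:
 g(y) = C1 + C2*erf(sqrt(2)*y/2)


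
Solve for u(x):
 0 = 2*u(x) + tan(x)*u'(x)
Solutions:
 u(x) = C1/sin(x)^2


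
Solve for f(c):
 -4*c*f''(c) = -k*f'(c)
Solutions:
 f(c) = C1 + c^(re(k)/4 + 1)*(C2*sin(log(c)*Abs(im(k))/4) + C3*cos(log(c)*im(k)/4))


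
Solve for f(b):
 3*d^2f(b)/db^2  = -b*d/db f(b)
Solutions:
 f(b) = C1 + C2*erf(sqrt(6)*b/6)


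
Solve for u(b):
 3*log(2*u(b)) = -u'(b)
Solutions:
 Integral(1/(log(_y) + log(2)), (_y, u(b)))/3 = C1 - b


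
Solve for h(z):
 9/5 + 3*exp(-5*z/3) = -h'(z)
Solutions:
 h(z) = C1 - 9*z/5 + 9*exp(-5*z/3)/5


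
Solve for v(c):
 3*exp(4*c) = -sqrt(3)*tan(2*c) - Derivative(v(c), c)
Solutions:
 v(c) = C1 - 3*exp(4*c)/4 + sqrt(3)*log(cos(2*c))/2


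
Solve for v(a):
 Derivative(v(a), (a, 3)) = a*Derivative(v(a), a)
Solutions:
 v(a) = C1 + Integral(C2*airyai(a) + C3*airybi(a), a)


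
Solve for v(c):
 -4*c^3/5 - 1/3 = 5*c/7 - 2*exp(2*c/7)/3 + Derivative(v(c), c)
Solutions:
 v(c) = C1 - c^4/5 - 5*c^2/14 - c/3 + 7*exp(2*c/7)/3


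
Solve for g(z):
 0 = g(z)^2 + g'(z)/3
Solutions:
 g(z) = 1/(C1 + 3*z)


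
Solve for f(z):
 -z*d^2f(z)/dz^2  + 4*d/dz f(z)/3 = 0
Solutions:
 f(z) = C1 + C2*z^(7/3)


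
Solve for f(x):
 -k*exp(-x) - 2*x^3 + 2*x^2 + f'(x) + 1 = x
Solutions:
 f(x) = C1 - k*exp(-x) + x^4/2 - 2*x^3/3 + x^2/2 - x


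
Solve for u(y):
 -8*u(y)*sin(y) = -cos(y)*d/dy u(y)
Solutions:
 u(y) = C1/cos(y)^8


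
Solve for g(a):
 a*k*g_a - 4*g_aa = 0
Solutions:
 g(a) = Piecewise((-sqrt(2)*sqrt(pi)*C1*erf(sqrt(2)*a*sqrt(-k)/4)/sqrt(-k) - C2, (k > 0) | (k < 0)), (-C1*a - C2, True))


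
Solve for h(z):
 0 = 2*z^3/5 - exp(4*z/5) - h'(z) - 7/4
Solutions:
 h(z) = C1 + z^4/10 - 7*z/4 - 5*exp(4*z/5)/4


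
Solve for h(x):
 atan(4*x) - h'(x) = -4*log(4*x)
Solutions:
 h(x) = C1 + 4*x*log(x) + x*atan(4*x) - 4*x + 8*x*log(2) - log(16*x^2 + 1)/8


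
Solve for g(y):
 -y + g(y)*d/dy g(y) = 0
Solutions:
 g(y) = -sqrt(C1 + y^2)
 g(y) = sqrt(C1 + y^2)


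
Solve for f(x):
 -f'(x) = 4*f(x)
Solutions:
 f(x) = C1*exp(-4*x)


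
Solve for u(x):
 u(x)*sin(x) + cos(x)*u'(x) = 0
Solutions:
 u(x) = C1*cos(x)


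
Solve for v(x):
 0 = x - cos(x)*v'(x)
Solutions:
 v(x) = C1 + Integral(x/cos(x), x)


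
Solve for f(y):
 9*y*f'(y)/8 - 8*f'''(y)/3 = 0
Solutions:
 f(y) = C1 + Integral(C2*airyai(3*y/4) + C3*airybi(3*y/4), y)


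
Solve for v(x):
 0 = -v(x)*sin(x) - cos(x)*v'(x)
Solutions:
 v(x) = C1*cos(x)


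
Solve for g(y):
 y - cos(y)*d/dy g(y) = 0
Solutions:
 g(y) = C1 + Integral(y/cos(y), y)


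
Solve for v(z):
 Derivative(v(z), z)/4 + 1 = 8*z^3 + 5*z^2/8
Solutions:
 v(z) = C1 + 8*z^4 + 5*z^3/6 - 4*z


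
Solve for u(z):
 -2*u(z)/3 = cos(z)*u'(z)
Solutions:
 u(z) = C1*(sin(z) - 1)^(1/3)/(sin(z) + 1)^(1/3)


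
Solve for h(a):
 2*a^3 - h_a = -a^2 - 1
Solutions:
 h(a) = C1 + a^4/2 + a^3/3 + a


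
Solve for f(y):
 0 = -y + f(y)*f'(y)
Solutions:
 f(y) = -sqrt(C1 + y^2)
 f(y) = sqrt(C1 + y^2)


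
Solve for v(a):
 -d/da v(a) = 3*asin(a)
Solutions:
 v(a) = C1 - 3*a*asin(a) - 3*sqrt(1 - a^2)


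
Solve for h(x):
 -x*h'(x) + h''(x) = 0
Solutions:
 h(x) = C1 + C2*erfi(sqrt(2)*x/2)


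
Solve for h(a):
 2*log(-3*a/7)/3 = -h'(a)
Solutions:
 h(a) = C1 - 2*a*log(-a)/3 + 2*a*(-log(3) + 1 + log(7))/3


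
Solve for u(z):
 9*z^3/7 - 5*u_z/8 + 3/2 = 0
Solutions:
 u(z) = C1 + 18*z^4/35 + 12*z/5


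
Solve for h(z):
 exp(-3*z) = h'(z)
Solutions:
 h(z) = C1 - exp(-3*z)/3


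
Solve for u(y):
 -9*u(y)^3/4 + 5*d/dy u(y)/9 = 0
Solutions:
 u(y) = -sqrt(10)*sqrt(-1/(C1 + 81*y))
 u(y) = sqrt(10)*sqrt(-1/(C1 + 81*y))


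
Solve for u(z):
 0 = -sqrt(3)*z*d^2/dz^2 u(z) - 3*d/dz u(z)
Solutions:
 u(z) = C1 + C2*z^(1 - sqrt(3))


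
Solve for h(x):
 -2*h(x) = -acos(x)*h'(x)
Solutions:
 h(x) = C1*exp(2*Integral(1/acos(x), x))


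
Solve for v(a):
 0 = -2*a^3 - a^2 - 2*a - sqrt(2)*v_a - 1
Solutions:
 v(a) = C1 - sqrt(2)*a^4/4 - sqrt(2)*a^3/6 - sqrt(2)*a^2/2 - sqrt(2)*a/2


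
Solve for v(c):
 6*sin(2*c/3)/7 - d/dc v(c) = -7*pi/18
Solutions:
 v(c) = C1 + 7*pi*c/18 - 9*cos(2*c/3)/7


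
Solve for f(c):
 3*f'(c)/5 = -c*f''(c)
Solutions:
 f(c) = C1 + C2*c^(2/5)


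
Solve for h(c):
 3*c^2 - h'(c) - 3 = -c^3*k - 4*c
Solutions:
 h(c) = C1 + c^4*k/4 + c^3 + 2*c^2 - 3*c


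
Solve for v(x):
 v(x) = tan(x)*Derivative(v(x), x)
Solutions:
 v(x) = C1*sin(x)


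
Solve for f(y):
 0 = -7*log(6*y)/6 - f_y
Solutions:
 f(y) = C1 - 7*y*log(y)/6 - 7*y*log(6)/6 + 7*y/6


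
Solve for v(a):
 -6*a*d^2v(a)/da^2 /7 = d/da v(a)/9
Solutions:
 v(a) = C1 + C2*a^(47/54)


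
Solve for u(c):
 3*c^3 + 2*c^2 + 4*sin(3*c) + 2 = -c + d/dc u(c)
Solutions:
 u(c) = C1 + 3*c^4/4 + 2*c^3/3 + c^2/2 + 2*c - 4*cos(3*c)/3


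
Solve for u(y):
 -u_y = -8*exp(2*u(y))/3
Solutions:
 u(y) = log(-1/(C1 + 8*y))/2 - log(2) + log(6)/2
 u(y) = log(-sqrt(-1/(C1 + 8*y))) - log(2) + log(6)/2


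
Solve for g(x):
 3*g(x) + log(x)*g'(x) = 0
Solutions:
 g(x) = C1*exp(-3*li(x))


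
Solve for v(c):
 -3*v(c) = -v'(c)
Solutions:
 v(c) = C1*exp(3*c)


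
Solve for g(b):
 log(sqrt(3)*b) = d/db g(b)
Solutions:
 g(b) = C1 + b*log(b) - b + b*log(3)/2


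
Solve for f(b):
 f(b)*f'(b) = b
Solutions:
 f(b) = -sqrt(C1 + b^2)
 f(b) = sqrt(C1 + b^2)


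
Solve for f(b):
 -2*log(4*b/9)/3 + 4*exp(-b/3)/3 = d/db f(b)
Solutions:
 f(b) = C1 - 2*b*log(b)/3 + 2*b*(-2*log(2) + 1 + 2*log(3))/3 - 4*exp(-b/3)


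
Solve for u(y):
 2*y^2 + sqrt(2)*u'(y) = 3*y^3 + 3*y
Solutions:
 u(y) = C1 + 3*sqrt(2)*y^4/8 - sqrt(2)*y^3/3 + 3*sqrt(2)*y^2/4


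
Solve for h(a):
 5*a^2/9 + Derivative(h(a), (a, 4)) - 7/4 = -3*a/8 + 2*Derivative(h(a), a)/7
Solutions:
 h(a) = C1 + C4*exp(2^(1/3)*7^(2/3)*a/7) + 35*a^3/54 + 21*a^2/32 - 49*a/8 + (C2*sin(2^(1/3)*sqrt(3)*7^(2/3)*a/14) + C3*cos(2^(1/3)*sqrt(3)*7^(2/3)*a/14))*exp(-2^(1/3)*7^(2/3)*a/14)


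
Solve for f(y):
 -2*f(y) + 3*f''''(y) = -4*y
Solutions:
 f(y) = C1*exp(-2^(1/4)*3^(3/4)*y/3) + C2*exp(2^(1/4)*3^(3/4)*y/3) + C3*sin(2^(1/4)*3^(3/4)*y/3) + C4*cos(2^(1/4)*3^(3/4)*y/3) + 2*y


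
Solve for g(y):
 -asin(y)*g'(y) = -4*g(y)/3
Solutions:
 g(y) = C1*exp(4*Integral(1/asin(y), y)/3)


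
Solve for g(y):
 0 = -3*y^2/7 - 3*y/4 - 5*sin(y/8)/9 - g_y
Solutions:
 g(y) = C1 - y^3/7 - 3*y^2/8 + 40*cos(y/8)/9


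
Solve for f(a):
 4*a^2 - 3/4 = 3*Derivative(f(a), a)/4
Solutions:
 f(a) = C1 + 16*a^3/9 - a


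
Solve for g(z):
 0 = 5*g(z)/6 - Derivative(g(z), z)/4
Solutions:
 g(z) = C1*exp(10*z/3)


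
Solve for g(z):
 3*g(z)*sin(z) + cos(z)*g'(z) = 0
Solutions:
 g(z) = C1*cos(z)^3


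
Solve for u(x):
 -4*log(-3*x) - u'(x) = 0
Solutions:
 u(x) = C1 - 4*x*log(-x) + 4*x*(1 - log(3))


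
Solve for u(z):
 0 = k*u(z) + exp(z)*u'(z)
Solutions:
 u(z) = C1*exp(k*exp(-z))


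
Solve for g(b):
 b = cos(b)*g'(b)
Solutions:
 g(b) = C1 + Integral(b/cos(b), b)


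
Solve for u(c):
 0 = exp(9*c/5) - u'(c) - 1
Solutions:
 u(c) = C1 - c + 5*exp(9*c/5)/9


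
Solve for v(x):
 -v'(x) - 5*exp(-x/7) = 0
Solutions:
 v(x) = C1 + 35*exp(-x/7)


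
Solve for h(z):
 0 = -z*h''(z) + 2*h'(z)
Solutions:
 h(z) = C1 + C2*z^3


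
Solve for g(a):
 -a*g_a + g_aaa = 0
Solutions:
 g(a) = C1 + Integral(C2*airyai(a) + C3*airybi(a), a)


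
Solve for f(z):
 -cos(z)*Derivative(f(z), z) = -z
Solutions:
 f(z) = C1 + Integral(z/cos(z), z)


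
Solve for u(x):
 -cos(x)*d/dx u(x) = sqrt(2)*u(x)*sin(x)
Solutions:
 u(x) = C1*cos(x)^(sqrt(2))


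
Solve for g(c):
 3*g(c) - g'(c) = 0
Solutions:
 g(c) = C1*exp(3*c)


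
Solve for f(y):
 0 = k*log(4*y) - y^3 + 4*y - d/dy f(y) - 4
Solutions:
 f(y) = C1 + k*y*log(y) - k*y + k*y*log(4) - y^4/4 + 2*y^2 - 4*y


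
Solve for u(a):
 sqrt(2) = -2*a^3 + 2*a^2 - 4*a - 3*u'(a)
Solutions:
 u(a) = C1 - a^4/6 + 2*a^3/9 - 2*a^2/3 - sqrt(2)*a/3


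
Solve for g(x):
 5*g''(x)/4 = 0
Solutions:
 g(x) = C1 + C2*x


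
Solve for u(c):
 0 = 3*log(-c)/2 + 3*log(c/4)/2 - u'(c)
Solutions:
 u(c) = C1 + 3*c*log(c) + c*(-3 - 3*log(2) + 3*I*pi/2)


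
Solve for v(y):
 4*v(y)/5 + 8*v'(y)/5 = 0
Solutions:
 v(y) = C1*exp(-y/2)


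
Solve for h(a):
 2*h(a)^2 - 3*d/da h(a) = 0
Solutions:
 h(a) = -3/(C1 + 2*a)


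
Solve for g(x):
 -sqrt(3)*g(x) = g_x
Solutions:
 g(x) = C1*exp(-sqrt(3)*x)


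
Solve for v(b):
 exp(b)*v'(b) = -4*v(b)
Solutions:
 v(b) = C1*exp(4*exp(-b))


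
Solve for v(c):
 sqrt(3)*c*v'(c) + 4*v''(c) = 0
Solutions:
 v(c) = C1 + C2*erf(sqrt(2)*3^(1/4)*c/4)


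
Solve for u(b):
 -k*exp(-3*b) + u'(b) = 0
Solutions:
 u(b) = C1 - k*exp(-3*b)/3


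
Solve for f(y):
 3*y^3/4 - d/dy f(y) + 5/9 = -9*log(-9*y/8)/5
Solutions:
 f(y) = C1 + 3*y^4/16 + 9*y*log(-y)/5 + y*(-243*log(2) - 56 + 162*log(3))/45


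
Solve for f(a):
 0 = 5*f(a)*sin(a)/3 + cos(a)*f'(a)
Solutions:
 f(a) = C1*cos(a)^(5/3)


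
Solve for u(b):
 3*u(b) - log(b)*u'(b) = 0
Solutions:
 u(b) = C1*exp(3*li(b))


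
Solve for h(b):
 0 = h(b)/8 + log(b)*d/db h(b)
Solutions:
 h(b) = C1*exp(-li(b)/8)


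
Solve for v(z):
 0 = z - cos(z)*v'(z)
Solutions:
 v(z) = C1 + Integral(z/cos(z), z)


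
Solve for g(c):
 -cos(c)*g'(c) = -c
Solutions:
 g(c) = C1 + Integral(c/cos(c), c)


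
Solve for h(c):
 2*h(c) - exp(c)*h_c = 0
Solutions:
 h(c) = C1*exp(-2*exp(-c))


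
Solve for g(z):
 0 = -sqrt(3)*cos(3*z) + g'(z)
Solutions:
 g(z) = C1 + sqrt(3)*sin(3*z)/3


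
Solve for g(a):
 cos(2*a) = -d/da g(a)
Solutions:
 g(a) = C1 - sin(2*a)/2


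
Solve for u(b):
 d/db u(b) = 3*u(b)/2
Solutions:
 u(b) = C1*exp(3*b/2)


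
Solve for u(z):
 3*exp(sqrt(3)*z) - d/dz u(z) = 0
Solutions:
 u(z) = C1 + sqrt(3)*exp(sqrt(3)*z)


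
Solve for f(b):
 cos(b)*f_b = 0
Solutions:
 f(b) = C1


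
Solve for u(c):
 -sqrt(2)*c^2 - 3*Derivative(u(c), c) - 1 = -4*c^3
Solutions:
 u(c) = C1 + c^4/3 - sqrt(2)*c^3/9 - c/3


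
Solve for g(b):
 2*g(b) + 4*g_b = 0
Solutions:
 g(b) = C1*exp(-b/2)


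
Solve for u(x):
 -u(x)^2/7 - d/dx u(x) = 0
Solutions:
 u(x) = 7/(C1 + x)


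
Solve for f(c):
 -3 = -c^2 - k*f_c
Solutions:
 f(c) = C1 - c^3/(3*k) + 3*c/k


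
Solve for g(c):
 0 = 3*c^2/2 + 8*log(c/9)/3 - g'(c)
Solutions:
 g(c) = C1 + c^3/2 + 8*c*log(c)/3 - 16*c*log(3)/3 - 8*c/3


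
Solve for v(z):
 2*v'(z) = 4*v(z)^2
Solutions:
 v(z) = -1/(C1 + 2*z)


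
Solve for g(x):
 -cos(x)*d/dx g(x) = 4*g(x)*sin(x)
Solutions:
 g(x) = C1*cos(x)^4


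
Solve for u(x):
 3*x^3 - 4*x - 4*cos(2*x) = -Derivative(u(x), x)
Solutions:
 u(x) = C1 - 3*x^4/4 + 2*x^2 + 2*sin(2*x)


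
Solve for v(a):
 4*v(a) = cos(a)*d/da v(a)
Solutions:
 v(a) = C1*(sin(a)^2 + 2*sin(a) + 1)/(sin(a)^2 - 2*sin(a) + 1)


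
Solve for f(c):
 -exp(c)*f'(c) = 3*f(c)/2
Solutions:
 f(c) = C1*exp(3*exp(-c)/2)


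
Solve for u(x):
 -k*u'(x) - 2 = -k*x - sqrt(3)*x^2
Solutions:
 u(x) = C1 + x^2/2 + sqrt(3)*x^3/(3*k) - 2*x/k


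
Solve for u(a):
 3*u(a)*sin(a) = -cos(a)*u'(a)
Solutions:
 u(a) = C1*cos(a)^3


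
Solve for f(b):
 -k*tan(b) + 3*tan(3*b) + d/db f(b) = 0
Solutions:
 f(b) = C1 - k*log(cos(b)) + log(cos(3*b))


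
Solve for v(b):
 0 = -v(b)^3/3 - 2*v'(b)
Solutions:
 v(b) = -sqrt(3)*sqrt(-1/(C1 - b))
 v(b) = sqrt(3)*sqrt(-1/(C1 - b))


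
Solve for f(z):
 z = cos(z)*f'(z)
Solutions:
 f(z) = C1 + Integral(z/cos(z), z)


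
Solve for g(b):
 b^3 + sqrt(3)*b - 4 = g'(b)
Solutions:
 g(b) = C1 + b^4/4 + sqrt(3)*b^2/2 - 4*b


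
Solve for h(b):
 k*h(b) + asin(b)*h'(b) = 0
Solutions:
 h(b) = C1*exp(-k*Integral(1/asin(b), b))


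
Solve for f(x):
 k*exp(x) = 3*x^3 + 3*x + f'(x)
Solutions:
 f(x) = C1 + k*exp(x) - 3*x^4/4 - 3*x^2/2


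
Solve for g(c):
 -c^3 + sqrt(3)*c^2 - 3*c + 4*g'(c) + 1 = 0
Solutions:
 g(c) = C1 + c^4/16 - sqrt(3)*c^3/12 + 3*c^2/8 - c/4


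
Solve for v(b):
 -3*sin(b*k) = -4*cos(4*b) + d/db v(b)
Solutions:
 v(b) = C1 + sin(4*b) + 3*cos(b*k)/k


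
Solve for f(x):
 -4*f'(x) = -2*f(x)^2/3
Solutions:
 f(x) = -6/(C1 + x)


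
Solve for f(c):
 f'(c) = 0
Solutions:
 f(c) = C1


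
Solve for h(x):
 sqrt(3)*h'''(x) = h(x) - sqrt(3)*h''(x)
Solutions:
 h(x) = C1*exp(-x*(2*2^(1/3)/(-2 + sqrt(-4 + (2 - 9*sqrt(3))^2) + 9*sqrt(3))^(1/3) + 4 + 2^(2/3)*(-2 + sqrt(-4 + (2 - 9*sqrt(3))^2) + 9*sqrt(3))^(1/3))/12)*sin(2^(1/3)*sqrt(3)*x*(-2^(1/3)*(-2 + sqrt(-4 + (2 - 9*sqrt(3))^2) + 9*sqrt(3))^(1/3) + 2/(-2 + sqrt(-4 + (2 - 9*sqrt(3))^2) + 9*sqrt(3))^(1/3))/12) + C2*exp(-x*(2*2^(1/3)/(-2 + sqrt(-4 + (2 - 9*sqrt(3))^2) + 9*sqrt(3))^(1/3) + 4 + 2^(2/3)*(-2 + sqrt(-4 + (2 - 9*sqrt(3))^2) + 9*sqrt(3))^(1/3))/12)*cos(2^(1/3)*sqrt(3)*x*(-2^(1/3)*(-2 + sqrt(-4 + (2 - 9*sqrt(3))^2) + 9*sqrt(3))^(1/3) + 2/(-2 + sqrt(-4 + (2 - 9*sqrt(3))^2) + 9*sqrt(3))^(1/3))/12) + C3*exp(x*(-2 + 2*2^(1/3)/(-2 + sqrt(-4 + (2 - 9*sqrt(3))^2) + 9*sqrt(3))^(1/3) + 2^(2/3)*(-2 + sqrt(-4 + (2 - 9*sqrt(3))^2) + 9*sqrt(3))^(1/3))/6)


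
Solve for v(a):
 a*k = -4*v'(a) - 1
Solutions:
 v(a) = C1 - a^2*k/8 - a/4


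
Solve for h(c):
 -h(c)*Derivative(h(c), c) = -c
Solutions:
 h(c) = -sqrt(C1 + c^2)
 h(c) = sqrt(C1 + c^2)


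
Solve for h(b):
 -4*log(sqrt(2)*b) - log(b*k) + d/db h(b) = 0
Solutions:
 h(b) = C1 + b*(log(k) - 5 + 2*log(2)) + 5*b*log(b)


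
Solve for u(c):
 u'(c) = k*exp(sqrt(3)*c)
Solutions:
 u(c) = C1 + sqrt(3)*k*exp(sqrt(3)*c)/3


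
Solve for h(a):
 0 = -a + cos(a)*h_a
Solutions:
 h(a) = C1 + Integral(a/cos(a), a)


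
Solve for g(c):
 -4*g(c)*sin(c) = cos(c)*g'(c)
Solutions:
 g(c) = C1*cos(c)^4


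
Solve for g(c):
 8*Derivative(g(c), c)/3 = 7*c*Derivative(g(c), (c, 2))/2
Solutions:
 g(c) = C1 + C2*c^(37/21)


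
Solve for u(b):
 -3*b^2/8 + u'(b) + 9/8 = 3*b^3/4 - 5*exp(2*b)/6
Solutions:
 u(b) = C1 + 3*b^4/16 + b^3/8 - 9*b/8 - 5*exp(2*b)/12


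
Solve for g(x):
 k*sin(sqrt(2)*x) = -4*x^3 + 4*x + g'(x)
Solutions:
 g(x) = C1 - sqrt(2)*k*cos(sqrt(2)*x)/2 + x^4 - 2*x^2


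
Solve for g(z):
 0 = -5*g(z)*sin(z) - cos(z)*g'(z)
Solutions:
 g(z) = C1*cos(z)^5


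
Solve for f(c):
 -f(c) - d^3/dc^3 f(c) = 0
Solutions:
 f(c) = C3*exp(-c) + (C1*sin(sqrt(3)*c/2) + C2*cos(sqrt(3)*c/2))*exp(c/2)


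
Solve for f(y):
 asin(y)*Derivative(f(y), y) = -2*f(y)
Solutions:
 f(y) = C1*exp(-2*Integral(1/asin(y), y))


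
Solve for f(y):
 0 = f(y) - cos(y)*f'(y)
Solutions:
 f(y) = C1*sqrt(sin(y) + 1)/sqrt(sin(y) - 1)


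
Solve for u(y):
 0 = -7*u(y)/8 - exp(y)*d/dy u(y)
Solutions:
 u(y) = C1*exp(7*exp(-y)/8)


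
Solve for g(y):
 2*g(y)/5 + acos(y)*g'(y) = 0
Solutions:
 g(y) = C1*exp(-2*Integral(1/acos(y), y)/5)


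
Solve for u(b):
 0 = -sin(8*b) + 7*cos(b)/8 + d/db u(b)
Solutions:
 u(b) = C1 - 7*sin(b)/8 - cos(8*b)/8


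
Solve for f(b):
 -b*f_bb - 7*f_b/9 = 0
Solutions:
 f(b) = C1 + C2*b^(2/9)


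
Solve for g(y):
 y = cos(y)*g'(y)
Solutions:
 g(y) = C1 + Integral(y/cos(y), y)


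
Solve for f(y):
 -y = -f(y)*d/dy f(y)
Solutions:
 f(y) = -sqrt(C1 + y^2)
 f(y) = sqrt(C1 + y^2)


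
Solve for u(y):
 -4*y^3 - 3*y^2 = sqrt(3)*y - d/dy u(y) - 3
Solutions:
 u(y) = C1 + y^4 + y^3 + sqrt(3)*y^2/2 - 3*y


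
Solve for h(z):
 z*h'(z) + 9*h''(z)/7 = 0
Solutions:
 h(z) = C1 + C2*erf(sqrt(14)*z/6)


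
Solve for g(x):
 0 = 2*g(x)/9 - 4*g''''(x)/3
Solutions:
 g(x) = C1*exp(-6^(3/4)*x/6) + C2*exp(6^(3/4)*x/6) + C3*sin(6^(3/4)*x/6) + C4*cos(6^(3/4)*x/6)


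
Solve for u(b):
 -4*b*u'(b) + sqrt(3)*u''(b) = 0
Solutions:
 u(b) = C1 + C2*erfi(sqrt(2)*3^(3/4)*b/3)


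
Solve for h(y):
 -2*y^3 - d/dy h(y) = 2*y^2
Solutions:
 h(y) = C1 - y^4/2 - 2*y^3/3


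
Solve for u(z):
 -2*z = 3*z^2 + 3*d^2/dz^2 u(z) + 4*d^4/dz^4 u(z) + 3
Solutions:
 u(z) = C1 + C2*z + C3*sin(sqrt(3)*z/2) + C4*cos(sqrt(3)*z/2) - z^4/12 - z^3/9 + 5*z^2/6


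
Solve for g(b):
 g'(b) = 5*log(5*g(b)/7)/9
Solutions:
 -9*Integral(1/(log(_y) - log(7) + log(5)), (_y, g(b)))/5 = C1 - b


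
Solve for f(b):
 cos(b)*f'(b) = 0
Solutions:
 f(b) = C1


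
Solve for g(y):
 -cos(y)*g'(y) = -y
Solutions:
 g(y) = C1 + Integral(y/cos(y), y)


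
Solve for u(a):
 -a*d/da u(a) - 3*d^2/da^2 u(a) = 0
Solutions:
 u(a) = C1 + C2*erf(sqrt(6)*a/6)


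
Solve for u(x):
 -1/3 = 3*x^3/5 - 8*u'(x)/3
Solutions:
 u(x) = C1 + 9*x^4/160 + x/8


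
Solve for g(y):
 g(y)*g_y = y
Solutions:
 g(y) = -sqrt(C1 + y^2)
 g(y) = sqrt(C1 + y^2)


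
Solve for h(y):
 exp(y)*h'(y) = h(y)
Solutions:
 h(y) = C1*exp(-exp(-y))


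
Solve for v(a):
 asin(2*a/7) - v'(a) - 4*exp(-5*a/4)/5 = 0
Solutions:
 v(a) = C1 + a*asin(2*a/7) + sqrt(49 - 4*a^2)/2 + 16*exp(-5*a/4)/25


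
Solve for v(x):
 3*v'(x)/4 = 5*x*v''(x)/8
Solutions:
 v(x) = C1 + C2*x^(11/5)


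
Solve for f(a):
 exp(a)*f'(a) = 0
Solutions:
 f(a) = C1


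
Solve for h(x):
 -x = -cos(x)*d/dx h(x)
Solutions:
 h(x) = C1 + Integral(x/cos(x), x)


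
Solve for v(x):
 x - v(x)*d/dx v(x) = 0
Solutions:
 v(x) = -sqrt(C1 + x^2)
 v(x) = sqrt(C1 + x^2)


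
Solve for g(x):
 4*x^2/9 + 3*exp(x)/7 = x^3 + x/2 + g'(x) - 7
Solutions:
 g(x) = C1 - x^4/4 + 4*x^3/27 - x^2/4 + 7*x + 3*exp(x)/7


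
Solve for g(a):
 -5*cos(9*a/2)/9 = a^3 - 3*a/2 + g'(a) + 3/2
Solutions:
 g(a) = C1 - a^4/4 + 3*a^2/4 - 3*a/2 - 10*sin(9*a/2)/81


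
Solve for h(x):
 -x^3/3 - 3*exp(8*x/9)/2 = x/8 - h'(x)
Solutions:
 h(x) = C1 + x^4/12 + x^2/16 + 27*exp(8*x/9)/16


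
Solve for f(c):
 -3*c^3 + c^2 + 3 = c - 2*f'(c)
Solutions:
 f(c) = C1 + 3*c^4/8 - c^3/6 + c^2/4 - 3*c/2


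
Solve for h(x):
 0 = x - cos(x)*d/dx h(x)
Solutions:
 h(x) = C1 + Integral(x/cos(x), x)


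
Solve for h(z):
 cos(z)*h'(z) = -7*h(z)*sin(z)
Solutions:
 h(z) = C1*cos(z)^7


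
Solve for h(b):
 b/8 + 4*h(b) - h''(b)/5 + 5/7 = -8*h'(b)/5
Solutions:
 h(b) = C1*exp(-2*b) + C2*exp(10*b) - b/32 - 93/560


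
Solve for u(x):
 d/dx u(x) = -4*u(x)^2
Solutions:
 u(x) = 1/(C1 + 4*x)


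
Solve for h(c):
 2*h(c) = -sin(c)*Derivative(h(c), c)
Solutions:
 h(c) = C1*(cos(c) + 1)/(cos(c) - 1)


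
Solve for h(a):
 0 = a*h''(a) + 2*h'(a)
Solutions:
 h(a) = C1 + C2/a


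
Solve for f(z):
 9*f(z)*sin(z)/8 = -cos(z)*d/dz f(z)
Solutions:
 f(z) = C1*cos(z)^(9/8)


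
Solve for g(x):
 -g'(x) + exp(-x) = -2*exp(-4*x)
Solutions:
 g(x) = C1 - exp(-x) - exp(-4*x)/2


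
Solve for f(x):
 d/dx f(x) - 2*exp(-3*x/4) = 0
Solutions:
 f(x) = C1 - 8*exp(-3*x/4)/3


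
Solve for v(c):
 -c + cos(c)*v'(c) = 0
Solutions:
 v(c) = C1 + Integral(c/cos(c), c)


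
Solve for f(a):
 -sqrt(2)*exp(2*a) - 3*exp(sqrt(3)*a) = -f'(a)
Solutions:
 f(a) = C1 + sqrt(2)*exp(2*a)/2 + sqrt(3)*exp(sqrt(3)*a)


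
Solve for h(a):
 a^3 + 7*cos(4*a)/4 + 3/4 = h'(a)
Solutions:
 h(a) = C1 + a^4/4 + 3*a/4 + 7*sin(4*a)/16


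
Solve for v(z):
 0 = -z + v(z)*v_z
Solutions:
 v(z) = -sqrt(C1 + z^2)
 v(z) = sqrt(C1 + z^2)


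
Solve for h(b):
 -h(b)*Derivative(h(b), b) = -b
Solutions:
 h(b) = -sqrt(C1 + b^2)
 h(b) = sqrt(C1 + b^2)


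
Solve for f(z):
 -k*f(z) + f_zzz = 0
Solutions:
 f(z) = C1*exp(k^(1/3)*z) + C2*exp(k^(1/3)*z*(-1 + sqrt(3)*I)/2) + C3*exp(-k^(1/3)*z*(1 + sqrt(3)*I)/2)


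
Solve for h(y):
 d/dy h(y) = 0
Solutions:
 h(y) = C1


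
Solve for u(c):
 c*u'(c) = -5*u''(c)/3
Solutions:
 u(c) = C1 + C2*erf(sqrt(30)*c/10)


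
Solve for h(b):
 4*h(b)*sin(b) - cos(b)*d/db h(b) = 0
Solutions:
 h(b) = C1/cos(b)^4


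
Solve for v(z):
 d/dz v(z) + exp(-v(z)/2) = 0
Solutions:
 v(z) = 2*log(C1 - z/2)


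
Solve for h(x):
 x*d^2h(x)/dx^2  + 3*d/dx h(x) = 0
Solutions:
 h(x) = C1 + C2/x^2


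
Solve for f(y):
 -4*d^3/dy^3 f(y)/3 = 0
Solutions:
 f(y) = C1 + C2*y + C3*y^2


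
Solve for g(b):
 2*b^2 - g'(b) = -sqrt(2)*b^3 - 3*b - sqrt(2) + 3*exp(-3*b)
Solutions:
 g(b) = C1 + sqrt(2)*b^4/4 + 2*b^3/3 + 3*b^2/2 + sqrt(2)*b + exp(-3*b)


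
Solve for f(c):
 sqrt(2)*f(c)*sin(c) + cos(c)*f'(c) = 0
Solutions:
 f(c) = C1*cos(c)^(sqrt(2))


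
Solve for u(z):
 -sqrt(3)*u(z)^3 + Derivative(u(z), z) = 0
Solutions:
 u(z) = -sqrt(2)*sqrt(-1/(C1 + sqrt(3)*z))/2
 u(z) = sqrt(2)*sqrt(-1/(C1 + sqrt(3)*z))/2


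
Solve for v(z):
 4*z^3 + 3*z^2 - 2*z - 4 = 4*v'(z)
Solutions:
 v(z) = C1 + z^4/4 + z^3/4 - z^2/4 - z


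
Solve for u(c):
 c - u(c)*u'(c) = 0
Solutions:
 u(c) = -sqrt(C1 + c^2)
 u(c) = sqrt(C1 + c^2)


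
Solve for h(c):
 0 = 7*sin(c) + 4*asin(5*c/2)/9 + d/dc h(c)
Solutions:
 h(c) = C1 - 4*c*asin(5*c/2)/9 - 4*sqrt(4 - 25*c^2)/45 + 7*cos(c)


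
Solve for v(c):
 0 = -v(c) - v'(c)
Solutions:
 v(c) = C1*exp(-c)


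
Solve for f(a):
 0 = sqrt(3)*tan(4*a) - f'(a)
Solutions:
 f(a) = C1 - sqrt(3)*log(cos(4*a))/4


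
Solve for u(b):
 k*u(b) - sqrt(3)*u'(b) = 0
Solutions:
 u(b) = C1*exp(sqrt(3)*b*k/3)


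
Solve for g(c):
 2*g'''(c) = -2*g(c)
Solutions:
 g(c) = C3*exp(-c) + (C1*sin(sqrt(3)*c/2) + C2*cos(sqrt(3)*c/2))*exp(c/2)


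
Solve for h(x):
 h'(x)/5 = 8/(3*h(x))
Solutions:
 h(x) = -sqrt(C1 + 240*x)/3
 h(x) = sqrt(C1 + 240*x)/3


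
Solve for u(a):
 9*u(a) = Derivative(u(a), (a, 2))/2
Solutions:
 u(a) = C1*exp(-3*sqrt(2)*a) + C2*exp(3*sqrt(2)*a)


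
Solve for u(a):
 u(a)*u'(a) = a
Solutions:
 u(a) = -sqrt(C1 + a^2)
 u(a) = sqrt(C1 + a^2)


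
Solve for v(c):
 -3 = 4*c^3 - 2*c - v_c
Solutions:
 v(c) = C1 + c^4 - c^2 + 3*c


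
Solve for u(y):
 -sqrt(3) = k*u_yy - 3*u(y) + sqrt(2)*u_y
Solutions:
 u(y) = C1*exp(sqrt(2)*y*(sqrt(6*k + 1) - 1)/(2*k)) + C2*exp(-sqrt(2)*y*(sqrt(6*k + 1) + 1)/(2*k)) + sqrt(3)/3


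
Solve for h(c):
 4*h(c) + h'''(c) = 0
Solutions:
 h(c) = C3*exp(-2^(2/3)*c) + (C1*sin(2^(2/3)*sqrt(3)*c/2) + C2*cos(2^(2/3)*sqrt(3)*c/2))*exp(2^(2/3)*c/2)


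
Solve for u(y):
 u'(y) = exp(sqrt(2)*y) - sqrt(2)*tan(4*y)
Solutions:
 u(y) = C1 + sqrt(2)*exp(sqrt(2)*y)/2 + sqrt(2)*log(cos(4*y))/4


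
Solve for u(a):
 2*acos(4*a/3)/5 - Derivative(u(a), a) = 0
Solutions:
 u(a) = C1 + 2*a*acos(4*a/3)/5 - sqrt(9 - 16*a^2)/10


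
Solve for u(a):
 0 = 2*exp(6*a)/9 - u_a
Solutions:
 u(a) = C1 + exp(6*a)/27


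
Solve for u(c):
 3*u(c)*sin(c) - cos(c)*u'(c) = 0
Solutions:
 u(c) = C1/cos(c)^3


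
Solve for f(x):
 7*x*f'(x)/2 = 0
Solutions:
 f(x) = C1


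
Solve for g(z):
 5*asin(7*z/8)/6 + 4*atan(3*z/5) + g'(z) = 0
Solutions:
 g(z) = C1 - 5*z*asin(7*z/8)/6 - 4*z*atan(3*z/5) - 5*sqrt(64 - 49*z^2)/42 + 10*log(9*z^2 + 25)/3


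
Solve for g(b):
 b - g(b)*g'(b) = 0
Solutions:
 g(b) = -sqrt(C1 + b^2)
 g(b) = sqrt(C1 + b^2)


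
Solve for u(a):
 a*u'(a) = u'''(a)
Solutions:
 u(a) = C1 + Integral(C2*airyai(a) + C3*airybi(a), a)


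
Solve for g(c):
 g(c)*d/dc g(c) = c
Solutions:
 g(c) = -sqrt(C1 + c^2)
 g(c) = sqrt(C1 + c^2)


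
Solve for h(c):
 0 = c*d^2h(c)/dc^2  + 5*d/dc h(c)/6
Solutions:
 h(c) = C1 + C2*c^(1/6)


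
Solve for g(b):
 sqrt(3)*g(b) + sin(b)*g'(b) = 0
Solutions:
 g(b) = C1*(cos(b) + 1)^(sqrt(3)/2)/(cos(b) - 1)^(sqrt(3)/2)


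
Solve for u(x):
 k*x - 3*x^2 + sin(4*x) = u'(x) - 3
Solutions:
 u(x) = C1 + k*x^2/2 - x^3 + 3*x - cos(4*x)/4


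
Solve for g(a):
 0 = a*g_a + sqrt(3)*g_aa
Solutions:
 g(a) = C1 + C2*erf(sqrt(2)*3^(3/4)*a/6)


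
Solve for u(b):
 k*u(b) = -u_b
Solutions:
 u(b) = C1*exp(-b*k)


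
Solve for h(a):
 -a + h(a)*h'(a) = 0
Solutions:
 h(a) = -sqrt(C1 + a^2)
 h(a) = sqrt(C1 + a^2)


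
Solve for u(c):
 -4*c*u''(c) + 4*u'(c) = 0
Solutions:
 u(c) = C1 + C2*c^2


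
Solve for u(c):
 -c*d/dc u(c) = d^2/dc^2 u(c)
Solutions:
 u(c) = C1 + C2*erf(sqrt(2)*c/2)


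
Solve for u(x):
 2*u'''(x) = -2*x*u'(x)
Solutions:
 u(x) = C1 + Integral(C2*airyai(-x) + C3*airybi(-x), x)


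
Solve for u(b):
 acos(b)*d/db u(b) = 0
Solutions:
 u(b) = C1


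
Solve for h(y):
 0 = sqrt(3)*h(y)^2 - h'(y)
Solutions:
 h(y) = -1/(C1 + sqrt(3)*y)


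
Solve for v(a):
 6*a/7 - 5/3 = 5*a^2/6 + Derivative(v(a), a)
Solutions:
 v(a) = C1 - 5*a^3/18 + 3*a^2/7 - 5*a/3


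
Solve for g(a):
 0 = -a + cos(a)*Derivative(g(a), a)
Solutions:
 g(a) = C1 + Integral(a/cos(a), a)


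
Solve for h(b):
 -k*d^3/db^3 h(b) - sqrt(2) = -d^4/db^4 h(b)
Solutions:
 h(b) = C1 + C2*b + C3*b^2 + C4*exp(b*k) - sqrt(2)*b^3/(6*k)


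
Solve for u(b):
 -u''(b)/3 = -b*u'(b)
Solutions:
 u(b) = C1 + C2*erfi(sqrt(6)*b/2)


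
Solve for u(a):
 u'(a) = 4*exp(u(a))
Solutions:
 u(a) = log(-1/(C1 + 4*a))


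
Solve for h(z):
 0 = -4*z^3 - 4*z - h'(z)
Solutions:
 h(z) = C1 - z^4 - 2*z^2


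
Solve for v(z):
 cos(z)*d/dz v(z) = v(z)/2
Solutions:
 v(z) = C1*(sin(z) + 1)^(1/4)/(sin(z) - 1)^(1/4)


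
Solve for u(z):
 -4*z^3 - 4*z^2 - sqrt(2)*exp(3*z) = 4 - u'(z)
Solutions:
 u(z) = C1 + z^4 + 4*z^3/3 + 4*z + sqrt(2)*exp(3*z)/3


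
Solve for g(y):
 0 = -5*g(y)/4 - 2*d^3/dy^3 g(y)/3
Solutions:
 g(y) = C3*exp(-15^(1/3)*y/2) + (C1*sin(3^(5/6)*5^(1/3)*y/4) + C2*cos(3^(5/6)*5^(1/3)*y/4))*exp(15^(1/3)*y/4)


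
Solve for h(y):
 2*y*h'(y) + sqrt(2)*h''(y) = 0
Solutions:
 h(y) = C1 + C2*erf(2^(3/4)*y/2)


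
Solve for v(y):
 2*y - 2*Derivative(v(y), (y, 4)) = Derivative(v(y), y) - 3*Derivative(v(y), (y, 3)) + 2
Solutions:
 v(y) = C1 + C4*exp(-y/2) + y^2 - 2*y + (C2 + C3*y)*exp(y)


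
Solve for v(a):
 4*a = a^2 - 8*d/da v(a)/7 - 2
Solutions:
 v(a) = C1 + 7*a^3/24 - 7*a^2/4 - 7*a/4


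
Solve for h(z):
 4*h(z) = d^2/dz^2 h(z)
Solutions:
 h(z) = C1*exp(-2*z) + C2*exp(2*z)


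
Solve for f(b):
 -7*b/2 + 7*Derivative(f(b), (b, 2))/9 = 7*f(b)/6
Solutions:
 f(b) = C1*exp(-sqrt(6)*b/2) + C2*exp(sqrt(6)*b/2) - 3*b
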